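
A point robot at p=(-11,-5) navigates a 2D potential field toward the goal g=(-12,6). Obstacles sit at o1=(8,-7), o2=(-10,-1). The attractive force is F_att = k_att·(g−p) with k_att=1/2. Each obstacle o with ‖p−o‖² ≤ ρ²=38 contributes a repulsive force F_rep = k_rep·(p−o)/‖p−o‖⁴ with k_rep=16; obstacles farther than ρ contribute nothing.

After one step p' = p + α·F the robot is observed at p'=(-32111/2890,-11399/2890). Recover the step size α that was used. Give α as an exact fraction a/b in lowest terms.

F_att = 1/2·(g−p) = 1/2·(-1,11) = (-0.5000,5.5000)
o1: d²=365 > ρ²=38 → inactive
o2: d²=17 ≤ ρ²=38; F_rep = 16·(-1,-4)/17² = (-0.0554,-0.2215)
F = F_att + ΣF_rep = (-0.5554,5.2785)
Δp = p'−p = (-0.1111,1.0557); α = Δx/Fx = (-321/2890) / (-321/578) = 1/5
check: Δy/Fy = (3051/2890) / (3051/578) = 1/5 ✓

α = 1/5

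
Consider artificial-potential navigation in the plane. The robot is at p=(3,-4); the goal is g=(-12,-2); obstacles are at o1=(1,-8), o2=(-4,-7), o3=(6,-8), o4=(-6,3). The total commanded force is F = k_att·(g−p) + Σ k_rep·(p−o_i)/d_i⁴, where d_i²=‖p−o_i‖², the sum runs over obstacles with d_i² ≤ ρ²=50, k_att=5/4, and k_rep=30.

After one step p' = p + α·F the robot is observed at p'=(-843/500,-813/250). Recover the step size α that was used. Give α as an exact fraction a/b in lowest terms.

F_att = 5/4·(g−p) = 5/4·(-15,2) = (-18.7500,2.5000)
o1: d²=20 ≤ ρ²=50; F_rep = 30·(2,4)/20² = (0.1500,0.3000)
o2: d²=58 > ρ²=50 → inactive
o3: d²=25 ≤ ρ²=50; F_rep = 30·(-3,4)/25² = (-0.1440,0.1920)
o4: d²=130 > ρ²=50 → inactive
F = F_att + ΣF_rep = (-18.7440,2.9920)
Δp = p'−p = (-4.6860,0.7480); α = Δx/Fx = (-2343/500) / (-2343/125) = 1/4
check: Δy/Fy = (187/250) / (374/125) = 1/4 ✓

α = 1/4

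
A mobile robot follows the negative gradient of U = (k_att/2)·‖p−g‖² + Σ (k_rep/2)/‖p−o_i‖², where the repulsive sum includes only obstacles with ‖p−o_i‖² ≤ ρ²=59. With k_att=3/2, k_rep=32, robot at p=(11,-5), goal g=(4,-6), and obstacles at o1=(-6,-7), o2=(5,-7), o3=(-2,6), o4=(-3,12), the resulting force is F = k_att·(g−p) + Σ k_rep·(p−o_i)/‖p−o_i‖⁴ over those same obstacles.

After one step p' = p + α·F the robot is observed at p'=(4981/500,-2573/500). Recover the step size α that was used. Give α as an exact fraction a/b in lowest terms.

F_att = 3/2·(g−p) = 3/2·(-7,-1) = (-10.5000,-1.5000)
o1: d²=293 > ρ²=59 → inactive
o2: d²=40 ≤ ρ²=59; F_rep = 32·(6,2)/40² = (0.1200,0.0400)
o3: d²=290 > ρ²=59 → inactive
o4: d²=485 > ρ²=59 → inactive
F = F_att + ΣF_rep = (-10.3800,-1.4600)
Δp = p'−p = (-1.0380,-0.1460); α = Δx/Fx = (-519/500) / (-519/50) = 1/10
check: Δy/Fy = (-73/500) / (-73/50) = 1/10 ✓

α = 1/10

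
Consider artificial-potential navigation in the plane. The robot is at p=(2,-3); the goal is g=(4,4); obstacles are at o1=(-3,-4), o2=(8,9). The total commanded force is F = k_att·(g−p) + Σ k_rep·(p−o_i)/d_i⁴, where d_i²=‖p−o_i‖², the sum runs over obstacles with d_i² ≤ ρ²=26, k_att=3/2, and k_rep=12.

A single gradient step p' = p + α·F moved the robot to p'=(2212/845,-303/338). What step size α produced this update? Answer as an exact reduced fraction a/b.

F_att = 3/2·(g−p) = 3/2·(2,7) = (3.0000,10.5000)
o1: d²=26 ≤ ρ²=26; F_rep = 12·(5,1)/26² = (0.0888,0.0178)
o2: d²=180 > ρ²=26 → inactive
F = F_att + ΣF_rep = (3.0888,10.5178)
Δp = p'−p = (0.6178,2.1036); α = Δx/Fx = (522/845) / (522/169) = 1/5
check: Δy/Fy = (711/338) / (3555/338) = 1/5 ✓

α = 1/5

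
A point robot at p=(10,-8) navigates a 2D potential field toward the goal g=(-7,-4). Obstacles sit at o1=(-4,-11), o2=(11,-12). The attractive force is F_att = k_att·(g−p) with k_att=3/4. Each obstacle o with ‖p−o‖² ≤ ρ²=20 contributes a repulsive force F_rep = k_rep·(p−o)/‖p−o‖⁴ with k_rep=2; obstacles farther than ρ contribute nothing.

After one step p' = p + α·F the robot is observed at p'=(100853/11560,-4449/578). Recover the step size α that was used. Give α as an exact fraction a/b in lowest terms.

α = 1/10

F_att = 3/4·(g−p) = 3/4·(-17,4) = (-12.7500,3.0000)
o1: d²=205 > ρ²=20 → inactive
o2: d²=17 ≤ ρ²=20; F_rep = 2·(-1,4)/17² = (-0.0069,0.0277)
F = F_att + ΣF_rep = (-12.7569,3.0277)
Δp = p'−p = (-1.2757,0.3028); α = Δx/Fx = (-14747/11560) / (-14747/1156) = 1/10
check: Δy/Fy = (175/578) / (875/289) = 1/10 ✓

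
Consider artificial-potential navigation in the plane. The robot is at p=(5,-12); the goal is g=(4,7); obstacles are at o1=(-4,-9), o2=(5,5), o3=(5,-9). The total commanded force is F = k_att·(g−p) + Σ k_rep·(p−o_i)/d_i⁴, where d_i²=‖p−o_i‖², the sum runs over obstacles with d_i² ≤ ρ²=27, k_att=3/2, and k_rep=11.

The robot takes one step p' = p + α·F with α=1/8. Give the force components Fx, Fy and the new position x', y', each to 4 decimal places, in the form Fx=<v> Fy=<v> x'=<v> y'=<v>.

F_att = 3/2·(g−p) = 3/2·(-1,19) = (-1.5000,28.5000)
o1: d²=90 > ρ²=27 → inactive
o2: d²=289 > ρ²=27 → inactive
o3: d²=9 ≤ ρ²=27; F_rep = 11·(0,-3)/9² = (0.0000,-0.4074)
F = F_att + ΣF_rep = (-1.5000,28.0926)
p' = p + 1/8·F = (4.8125,-8.4884)

Fx=-1.5000 Fy=28.0926 x'=4.8125 y'=-8.4884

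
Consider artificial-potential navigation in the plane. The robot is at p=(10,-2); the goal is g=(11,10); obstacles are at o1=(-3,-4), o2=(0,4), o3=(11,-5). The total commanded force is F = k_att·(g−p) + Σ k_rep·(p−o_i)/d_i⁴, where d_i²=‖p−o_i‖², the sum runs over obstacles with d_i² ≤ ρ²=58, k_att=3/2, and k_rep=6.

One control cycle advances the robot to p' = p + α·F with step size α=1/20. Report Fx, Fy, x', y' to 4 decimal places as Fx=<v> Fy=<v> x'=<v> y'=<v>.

F_att = 3/2·(g−p) = 3/2·(1,12) = (1.5000,18.0000)
o1: d²=173 > ρ²=58 → inactive
o2: d²=136 > ρ²=58 → inactive
o3: d²=10 ≤ ρ²=58; F_rep = 6·(-1,3)/10² = (-0.0600,0.1800)
F = F_att + ΣF_rep = (1.4400,18.1800)
p' = p + 1/20·F = (10.0720,-1.0910)

Fx=1.4400 Fy=18.1800 x'=10.0720 y'=-1.0910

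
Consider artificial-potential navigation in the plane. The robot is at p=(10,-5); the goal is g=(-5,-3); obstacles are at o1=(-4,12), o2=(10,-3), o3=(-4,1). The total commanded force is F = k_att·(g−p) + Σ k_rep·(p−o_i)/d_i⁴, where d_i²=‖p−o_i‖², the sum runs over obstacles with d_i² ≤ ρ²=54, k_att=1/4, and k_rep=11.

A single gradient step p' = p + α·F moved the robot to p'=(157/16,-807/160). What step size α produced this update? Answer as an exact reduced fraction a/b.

α = 1/20

F_att = 1/4·(g−p) = 1/4·(-15,2) = (-3.7500,0.5000)
o1: d²=485 > ρ²=54 → inactive
o2: d²=4 ≤ ρ²=54; F_rep = 11·(0,-2)/4² = (0.0000,-1.3750)
o3: d²=232 > ρ²=54 → inactive
F = F_att + ΣF_rep = (-3.7500,-0.8750)
Δp = p'−p = (-0.1875,-0.0437); α = Δx/Fx = (-3/16) / (-15/4) = 1/20
check: Δy/Fy = (-7/160) / (-7/8) = 1/20 ✓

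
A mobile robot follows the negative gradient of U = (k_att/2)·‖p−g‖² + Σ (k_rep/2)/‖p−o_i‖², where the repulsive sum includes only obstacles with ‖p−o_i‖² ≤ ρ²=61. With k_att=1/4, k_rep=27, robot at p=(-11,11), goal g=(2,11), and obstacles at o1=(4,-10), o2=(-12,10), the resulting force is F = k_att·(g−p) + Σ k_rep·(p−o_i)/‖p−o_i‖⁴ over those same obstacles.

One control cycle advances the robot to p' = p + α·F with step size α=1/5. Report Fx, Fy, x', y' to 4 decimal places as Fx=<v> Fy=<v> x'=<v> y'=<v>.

Fx=10.0000 Fy=6.7500 x'=-9.0000 y'=12.3500

F_att = 1/4·(g−p) = 1/4·(13,0) = (3.2500,0.0000)
o1: d²=666 > ρ²=61 → inactive
o2: d²=2 ≤ ρ²=61; F_rep = 27·(1,1)/2² = (6.7500,6.7500)
F = F_att + ΣF_rep = (10.0000,6.7500)
p' = p + 1/5·F = (-9.0000,12.3500)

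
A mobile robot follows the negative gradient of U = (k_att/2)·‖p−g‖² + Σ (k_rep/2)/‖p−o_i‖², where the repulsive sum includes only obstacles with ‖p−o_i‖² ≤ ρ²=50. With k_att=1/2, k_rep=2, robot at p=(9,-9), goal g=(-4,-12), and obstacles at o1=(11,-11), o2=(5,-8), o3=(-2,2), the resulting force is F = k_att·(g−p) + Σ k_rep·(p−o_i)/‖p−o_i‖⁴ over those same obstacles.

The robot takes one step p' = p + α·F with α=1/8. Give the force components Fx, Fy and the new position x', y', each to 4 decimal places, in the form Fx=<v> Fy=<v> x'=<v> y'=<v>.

Fx=-6.5348 Fy=-1.4444 x'=8.1831 y'=-9.1806

F_att = 1/2·(g−p) = 1/2·(-13,-3) = (-6.5000,-1.5000)
o1: d²=8 ≤ ρ²=50; F_rep = 2·(-2,2)/8² = (-0.0625,0.0625)
o2: d²=17 ≤ ρ²=50; F_rep = 2·(4,-1)/17² = (0.0277,-0.0069)
o3: d²=242 > ρ²=50 → inactive
F = F_att + ΣF_rep = (-6.5348,-1.4444)
p' = p + 1/8·F = (8.1831,-9.1806)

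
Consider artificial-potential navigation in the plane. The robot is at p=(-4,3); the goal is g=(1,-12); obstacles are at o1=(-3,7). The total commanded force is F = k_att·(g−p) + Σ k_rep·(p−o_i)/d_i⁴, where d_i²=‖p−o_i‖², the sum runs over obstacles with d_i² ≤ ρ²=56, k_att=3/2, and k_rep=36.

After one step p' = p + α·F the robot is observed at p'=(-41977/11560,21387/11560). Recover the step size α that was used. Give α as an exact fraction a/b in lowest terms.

F_att = 3/2·(g−p) = 3/2·(5,-15) = (7.5000,-22.5000)
o1: d²=17 ≤ ρ²=56; F_rep = 36·(-1,-4)/17² = (-0.1246,-0.4983)
F = F_att + ΣF_rep = (7.3754,-22.9983)
Δp = p'−p = (0.3688,-1.1499); α = Δx/Fx = (4263/11560) / (4263/578) = 1/20
check: Δy/Fy = (-13293/11560) / (-13293/578) = 1/20 ✓

α = 1/20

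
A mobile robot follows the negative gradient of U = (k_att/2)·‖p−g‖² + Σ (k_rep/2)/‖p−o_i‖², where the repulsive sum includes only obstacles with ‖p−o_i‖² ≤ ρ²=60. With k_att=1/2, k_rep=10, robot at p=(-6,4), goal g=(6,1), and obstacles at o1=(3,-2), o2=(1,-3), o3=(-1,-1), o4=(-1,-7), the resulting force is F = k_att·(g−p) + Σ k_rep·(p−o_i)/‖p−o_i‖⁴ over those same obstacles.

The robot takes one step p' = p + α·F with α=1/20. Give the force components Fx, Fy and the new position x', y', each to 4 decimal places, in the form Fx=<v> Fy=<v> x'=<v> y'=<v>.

Fx=5.9800 Fy=-1.4800 x'=-5.7010 y'=3.9260

F_att = 1/2·(g−p) = 1/2·(12,-3) = (6.0000,-1.5000)
o1: d²=117 > ρ²=60 → inactive
o2: d²=98 > ρ²=60 → inactive
o3: d²=50 ≤ ρ²=60; F_rep = 10·(-5,5)/50² = (-0.0200,0.0200)
o4: d²=146 > ρ²=60 → inactive
F = F_att + ΣF_rep = (5.9800,-1.4800)
p' = p + 1/20·F = (-5.7010,3.9260)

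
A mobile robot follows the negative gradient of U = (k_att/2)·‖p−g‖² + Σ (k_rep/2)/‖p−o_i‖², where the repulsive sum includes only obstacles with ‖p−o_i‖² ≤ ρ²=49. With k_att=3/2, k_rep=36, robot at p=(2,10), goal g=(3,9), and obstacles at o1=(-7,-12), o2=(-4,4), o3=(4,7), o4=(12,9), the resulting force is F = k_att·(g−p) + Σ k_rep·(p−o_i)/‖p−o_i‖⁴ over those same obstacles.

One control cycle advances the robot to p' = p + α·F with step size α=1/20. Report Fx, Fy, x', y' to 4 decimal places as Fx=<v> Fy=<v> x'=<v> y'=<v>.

Fx=1.0740 Fy=-0.8609 x'=2.0537 y'=9.9570

F_att = 3/2·(g−p) = 3/2·(1,-1) = (1.5000,-1.5000)
o1: d²=565 > ρ²=49 → inactive
o2: d²=72 > ρ²=49 → inactive
o3: d²=13 ≤ ρ²=49; F_rep = 36·(-2,3)/13² = (-0.4260,0.6391)
o4: d²=101 > ρ²=49 → inactive
F = F_att + ΣF_rep = (1.0740,-0.8609)
p' = p + 1/20·F = (2.0537,9.9570)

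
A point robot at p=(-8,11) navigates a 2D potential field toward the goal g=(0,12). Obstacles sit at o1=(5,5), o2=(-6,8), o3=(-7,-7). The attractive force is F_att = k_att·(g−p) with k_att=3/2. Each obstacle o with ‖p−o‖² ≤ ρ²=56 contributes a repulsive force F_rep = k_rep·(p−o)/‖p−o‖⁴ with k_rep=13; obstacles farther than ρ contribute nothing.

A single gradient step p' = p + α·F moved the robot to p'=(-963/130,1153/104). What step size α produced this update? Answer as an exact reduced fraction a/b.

α = 1/20

F_att = 3/2·(g−p) = 3/2·(8,1) = (12.0000,1.5000)
o1: d²=205 > ρ²=56 → inactive
o2: d²=13 ≤ ρ²=56; F_rep = 13·(-2,3)/13² = (-0.1538,0.2308)
o3: d²=325 > ρ²=56 → inactive
F = F_att + ΣF_rep = (11.8462,1.7308)
Δp = p'−p = (0.5923,0.0865); α = Δx/Fx = (77/130) / (154/13) = 1/20
check: Δy/Fy = (9/104) / (45/26) = 1/20 ✓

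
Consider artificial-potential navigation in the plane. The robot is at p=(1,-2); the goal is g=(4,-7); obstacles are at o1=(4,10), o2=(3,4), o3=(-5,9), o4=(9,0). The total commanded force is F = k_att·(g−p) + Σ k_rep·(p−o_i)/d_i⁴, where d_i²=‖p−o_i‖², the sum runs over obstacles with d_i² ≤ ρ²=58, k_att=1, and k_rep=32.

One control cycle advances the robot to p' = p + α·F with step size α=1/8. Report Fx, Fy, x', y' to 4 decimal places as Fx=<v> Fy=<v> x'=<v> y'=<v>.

F_att = 1·(g−p) = 1·(3,-5) = (3.0000,-5.0000)
o1: d²=153 > ρ²=58 → inactive
o2: d²=40 ≤ ρ²=58; F_rep = 32·(-2,-6)/40² = (-0.0400,-0.1200)
o3: d²=157 > ρ²=58 → inactive
o4: d²=68 > ρ²=58 → inactive
F = F_att + ΣF_rep = (2.9600,-5.1200)
p' = p + 1/8·F = (1.3700,-2.6400)

Fx=2.9600 Fy=-5.1200 x'=1.3700 y'=-2.6400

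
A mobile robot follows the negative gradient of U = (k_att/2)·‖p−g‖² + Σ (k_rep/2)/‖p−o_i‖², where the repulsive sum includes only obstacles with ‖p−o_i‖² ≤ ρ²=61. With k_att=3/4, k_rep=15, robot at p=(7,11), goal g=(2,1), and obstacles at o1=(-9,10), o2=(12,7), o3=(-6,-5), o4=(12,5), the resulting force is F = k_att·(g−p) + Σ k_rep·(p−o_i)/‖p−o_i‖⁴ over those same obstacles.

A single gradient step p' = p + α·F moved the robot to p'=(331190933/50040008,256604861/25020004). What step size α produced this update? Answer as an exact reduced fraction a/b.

α = 1/10

F_att = 3/4·(g−p) = 3/4·(-5,-10) = (-3.7500,-7.5000)
o1: d²=257 > ρ²=61 → inactive
o2: d²=41 ≤ ρ²=61; F_rep = 15·(-5,4)/41² = (-0.0446,0.0357)
o3: d²=425 > ρ²=61 → inactive
o4: d²=61 ≤ ρ²=61; F_rep = 15·(-5,6)/61² = (-0.0202,0.0242)
F = F_att + ΣF_rep = (-3.8148,-7.4401)
Δp = p'−p = (-0.3815,-0.7440); α = Δx/Fx = (-19089123/50040008) / (-95445615/25020004) = 1/10
check: Δy/Fy = (-18615183/25020004) / (-93075915/12510002) = 1/10 ✓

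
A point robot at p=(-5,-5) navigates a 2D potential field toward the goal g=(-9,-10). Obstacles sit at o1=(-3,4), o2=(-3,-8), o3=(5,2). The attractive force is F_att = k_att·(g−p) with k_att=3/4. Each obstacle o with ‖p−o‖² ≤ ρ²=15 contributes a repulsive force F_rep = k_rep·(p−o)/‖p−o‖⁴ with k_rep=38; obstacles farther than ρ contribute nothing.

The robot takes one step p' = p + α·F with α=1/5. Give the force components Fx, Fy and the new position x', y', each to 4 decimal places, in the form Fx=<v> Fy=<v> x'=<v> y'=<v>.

F_att = 3/4·(g−p) = 3/4·(-4,-5) = (-3.0000,-3.7500)
o1: d²=85 > ρ²=15 → inactive
o2: d²=13 ≤ ρ²=15; F_rep = 38·(-2,3)/13² = (-0.4497,0.6746)
o3: d²=149 > ρ²=15 → inactive
F = F_att + ΣF_rep = (-3.4497,-3.0754)
p' = p + 1/5·F = (-5.6899,-5.6151)

Fx=-3.4497 Fy=-3.0754 x'=-5.6899 y'=-5.6151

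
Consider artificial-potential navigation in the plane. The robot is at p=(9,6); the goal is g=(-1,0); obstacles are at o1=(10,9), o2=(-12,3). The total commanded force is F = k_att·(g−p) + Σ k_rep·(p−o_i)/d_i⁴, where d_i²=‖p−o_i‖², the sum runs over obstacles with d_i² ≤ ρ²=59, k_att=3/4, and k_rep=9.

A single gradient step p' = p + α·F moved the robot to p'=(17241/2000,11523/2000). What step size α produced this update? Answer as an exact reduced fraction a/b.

α = 1/20

F_att = 3/4·(g−p) = 3/4·(-10,-6) = (-7.5000,-4.5000)
o1: d²=10 ≤ ρ²=59; F_rep = 9·(-1,-3)/10² = (-0.0900,-0.2700)
o2: d²=450 > ρ²=59 → inactive
F = F_att + ΣF_rep = (-7.5900,-4.7700)
Δp = p'−p = (-0.3795,-0.2385); α = Δx/Fx = (-759/2000) / (-759/100) = 1/20
check: Δy/Fy = (-477/2000) / (-477/100) = 1/20 ✓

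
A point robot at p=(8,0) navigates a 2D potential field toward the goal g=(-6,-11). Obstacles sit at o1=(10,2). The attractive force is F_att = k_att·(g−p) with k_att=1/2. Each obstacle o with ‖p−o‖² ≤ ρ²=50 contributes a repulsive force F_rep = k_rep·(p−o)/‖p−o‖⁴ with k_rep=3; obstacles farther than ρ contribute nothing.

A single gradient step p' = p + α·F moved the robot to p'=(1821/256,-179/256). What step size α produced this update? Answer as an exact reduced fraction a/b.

F_att = 1/2·(g−p) = 1/2·(-14,-11) = (-7.0000,-5.5000)
o1: d²=8 ≤ ρ²=50; F_rep = 3·(-2,-2)/8² = (-0.0938,-0.0938)
F = F_att + ΣF_rep = (-7.0938,-5.5938)
Δp = p'−p = (-0.8867,-0.6992); α = Δx/Fx = (-227/256) / (-227/32) = 1/8
check: Δy/Fy = (-179/256) / (-179/32) = 1/8 ✓

α = 1/8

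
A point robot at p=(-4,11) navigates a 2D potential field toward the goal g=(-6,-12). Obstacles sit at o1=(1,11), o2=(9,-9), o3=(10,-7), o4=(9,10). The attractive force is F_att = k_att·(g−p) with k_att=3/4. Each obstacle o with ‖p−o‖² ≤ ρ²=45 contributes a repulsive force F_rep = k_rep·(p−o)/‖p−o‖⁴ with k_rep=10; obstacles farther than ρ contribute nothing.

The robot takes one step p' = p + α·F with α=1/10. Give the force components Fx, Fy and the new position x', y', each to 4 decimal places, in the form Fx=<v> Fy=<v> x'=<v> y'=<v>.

Fx=-1.5800 Fy=-17.2500 x'=-4.1580 y'=9.2750

F_att = 3/4·(g−p) = 3/4·(-2,-23) = (-1.5000,-17.2500)
o1: d²=25 ≤ ρ²=45; F_rep = 10·(-5,0)/25² = (-0.0800,0.0000)
o2: d²=569 > ρ²=45 → inactive
o3: d²=520 > ρ²=45 → inactive
o4: d²=170 > ρ²=45 → inactive
F = F_att + ΣF_rep = (-1.5800,-17.2500)
p' = p + 1/10·F = (-4.1580,9.2750)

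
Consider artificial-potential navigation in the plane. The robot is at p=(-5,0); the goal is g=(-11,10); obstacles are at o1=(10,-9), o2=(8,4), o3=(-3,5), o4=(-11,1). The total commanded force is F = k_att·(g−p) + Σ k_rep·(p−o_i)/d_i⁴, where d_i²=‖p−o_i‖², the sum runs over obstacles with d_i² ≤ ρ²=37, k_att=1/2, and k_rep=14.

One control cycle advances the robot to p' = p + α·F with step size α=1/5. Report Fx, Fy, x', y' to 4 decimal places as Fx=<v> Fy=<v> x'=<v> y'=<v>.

Fx=-2.9719 Fy=4.9065 x'=-5.5944 y'=0.9813

F_att = 1/2·(g−p) = 1/2·(-6,10) = (-3.0000,5.0000)
o1: d²=306 > ρ²=37 → inactive
o2: d²=185 > ρ²=37 → inactive
o3: d²=29 ≤ ρ²=37; F_rep = 14·(-2,-5)/29² = (-0.0333,-0.0832)
o4: d²=37 ≤ ρ²=37; F_rep = 14·(6,-1)/37² = (0.0614,-0.0102)
F = F_att + ΣF_rep = (-2.9719,4.9065)
p' = p + 1/5·F = (-5.5944,0.9813)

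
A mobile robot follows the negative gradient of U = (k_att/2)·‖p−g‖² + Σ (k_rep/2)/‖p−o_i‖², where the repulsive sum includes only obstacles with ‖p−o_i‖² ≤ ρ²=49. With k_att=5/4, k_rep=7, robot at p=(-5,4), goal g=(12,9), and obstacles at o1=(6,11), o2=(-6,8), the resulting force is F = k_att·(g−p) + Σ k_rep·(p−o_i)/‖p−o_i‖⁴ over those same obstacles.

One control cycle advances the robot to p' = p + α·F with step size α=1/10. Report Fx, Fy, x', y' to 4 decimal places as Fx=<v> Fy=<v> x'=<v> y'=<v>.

F_att = 5/4·(g−p) = 5/4·(17,5) = (21.2500,6.2500)
o1: d²=170 > ρ²=49 → inactive
o2: d²=17 ≤ ρ²=49; F_rep = 7·(1,-4)/17² = (0.0242,-0.0969)
F = F_att + ΣF_rep = (21.2742,6.1531)
p' = p + 1/10·F = (-2.8726,4.6153)

Fx=21.2742 Fy=6.1531 x'=-2.8726 y'=4.6153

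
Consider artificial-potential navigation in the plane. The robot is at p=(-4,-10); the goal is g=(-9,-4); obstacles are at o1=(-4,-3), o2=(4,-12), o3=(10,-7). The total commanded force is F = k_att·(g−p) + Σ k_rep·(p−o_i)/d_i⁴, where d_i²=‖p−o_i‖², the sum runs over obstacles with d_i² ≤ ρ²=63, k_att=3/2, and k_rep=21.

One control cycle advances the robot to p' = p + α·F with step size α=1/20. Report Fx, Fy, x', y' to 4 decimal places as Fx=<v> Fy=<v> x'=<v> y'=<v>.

F_att = 3/2·(g−p) = 3/2·(-5,6) = (-7.5000,9.0000)
o1: d²=49 ≤ ρ²=63; F_rep = 21·(0,-7)/49² = (0.0000,-0.0612)
o2: d²=68 > ρ²=63 → inactive
o3: d²=205 > ρ²=63 → inactive
F = F_att + ΣF_rep = (-7.5000,8.9388)
p' = p + 1/20·F = (-4.3750,-9.5531)

Fx=-7.5000 Fy=8.9388 x'=-4.3750 y'=-9.5531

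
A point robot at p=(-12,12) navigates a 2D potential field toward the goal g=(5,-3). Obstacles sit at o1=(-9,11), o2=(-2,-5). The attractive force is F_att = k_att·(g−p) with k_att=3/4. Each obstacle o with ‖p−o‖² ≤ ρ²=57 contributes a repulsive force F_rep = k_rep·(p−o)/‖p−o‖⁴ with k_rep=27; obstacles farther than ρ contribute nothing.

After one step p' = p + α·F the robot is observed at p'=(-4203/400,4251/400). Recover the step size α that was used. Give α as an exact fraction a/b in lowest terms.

α = 1/8

F_att = 3/4·(g−p) = 3/4·(17,-15) = (12.7500,-11.2500)
o1: d²=10 ≤ ρ²=57; F_rep = 27·(-3,1)/10² = (-0.8100,0.2700)
o2: d²=389 > ρ²=57 → inactive
F = F_att + ΣF_rep = (11.9400,-10.9800)
Δp = p'−p = (1.4925,-1.3725); α = Δx/Fx = (597/400) / (597/50) = 1/8
check: Δy/Fy = (-549/400) / (-549/50) = 1/8 ✓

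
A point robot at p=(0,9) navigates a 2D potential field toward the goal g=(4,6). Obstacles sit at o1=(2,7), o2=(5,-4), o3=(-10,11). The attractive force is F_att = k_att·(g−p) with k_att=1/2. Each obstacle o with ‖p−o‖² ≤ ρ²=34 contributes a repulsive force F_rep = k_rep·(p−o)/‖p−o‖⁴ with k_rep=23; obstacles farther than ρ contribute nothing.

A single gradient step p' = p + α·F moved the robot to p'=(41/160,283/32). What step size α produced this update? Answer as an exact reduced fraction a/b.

F_att = 1/2·(g−p) = 1/2·(4,-3) = (2.0000,-1.5000)
o1: d²=8 ≤ ρ²=34; F_rep = 23·(-2,2)/8² = (-0.7188,0.7188)
o2: d²=194 > ρ²=34 → inactive
o3: d²=104 > ρ²=34 → inactive
F = F_att + ΣF_rep = (1.2812,-0.7812)
Δp = p'−p = (0.2562,-0.1562); α = Δx/Fx = (41/160) / (41/32) = 1/5
check: Δy/Fy = (-5/32) / (-25/32) = 1/5 ✓

α = 1/5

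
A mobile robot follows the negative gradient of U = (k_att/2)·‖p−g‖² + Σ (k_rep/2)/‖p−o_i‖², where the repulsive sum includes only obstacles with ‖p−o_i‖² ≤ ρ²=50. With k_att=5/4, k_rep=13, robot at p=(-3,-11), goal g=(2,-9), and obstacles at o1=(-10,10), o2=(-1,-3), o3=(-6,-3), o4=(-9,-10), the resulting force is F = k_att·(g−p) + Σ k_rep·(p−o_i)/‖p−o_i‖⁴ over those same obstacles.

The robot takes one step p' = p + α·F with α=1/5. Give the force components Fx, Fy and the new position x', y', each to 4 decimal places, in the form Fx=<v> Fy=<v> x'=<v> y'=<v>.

Fx=6.3070 Fy=2.4905 x'=-1.7386 y'=-10.5019

F_att = 5/4·(g−p) = 5/4·(5,2) = (6.2500,2.5000)
o1: d²=490 > ρ²=50 → inactive
o2: d²=68 > ρ²=50 → inactive
o3: d²=73 > ρ²=50 → inactive
o4: d²=37 ≤ ρ²=50; F_rep = 13·(6,-1)/37² = (0.0570,-0.0095)
F = F_att + ΣF_rep = (6.3070,2.4905)
p' = p + 1/5·F = (-1.7386,-10.5019)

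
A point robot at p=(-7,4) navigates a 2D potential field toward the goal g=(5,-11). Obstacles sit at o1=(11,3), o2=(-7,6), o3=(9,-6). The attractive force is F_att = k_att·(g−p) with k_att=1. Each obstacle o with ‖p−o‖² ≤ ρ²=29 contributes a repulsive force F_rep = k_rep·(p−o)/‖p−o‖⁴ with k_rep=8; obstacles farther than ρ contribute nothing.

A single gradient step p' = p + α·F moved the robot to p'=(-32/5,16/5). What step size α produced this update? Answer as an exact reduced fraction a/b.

F_att = 1·(g−p) = 1·(12,-15) = (12.0000,-15.0000)
o1: d²=325 > ρ²=29 → inactive
o2: d²=4 ≤ ρ²=29; F_rep = 8·(0,-2)/4² = (0.0000,-1.0000)
o3: d²=356 > ρ²=29 → inactive
F = F_att + ΣF_rep = (12.0000,-16.0000)
Δp = p'−p = (0.6000,-0.8000); α = Δx/Fx = (3/5) / (12) = 1/20
check: Δy/Fy = (-4/5) / (-16) = 1/20 ✓

α = 1/20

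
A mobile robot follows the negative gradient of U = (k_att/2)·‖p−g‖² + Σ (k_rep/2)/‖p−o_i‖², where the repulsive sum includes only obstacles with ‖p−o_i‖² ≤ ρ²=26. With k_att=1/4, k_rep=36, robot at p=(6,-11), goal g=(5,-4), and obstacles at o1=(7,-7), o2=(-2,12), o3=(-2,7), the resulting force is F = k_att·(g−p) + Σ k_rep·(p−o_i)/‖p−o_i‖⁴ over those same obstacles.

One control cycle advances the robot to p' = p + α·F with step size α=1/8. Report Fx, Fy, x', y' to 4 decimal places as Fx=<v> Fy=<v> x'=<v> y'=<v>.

Fx=-0.3746 Fy=1.2517 x'=5.9532 y'=-10.8435

F_att = 1/4·(g−p) = 1/4·(-1,7) = (-0.2500,1.7500)
o1: d²=17 ≤ ρ²=26; F_rep = 36·(-1,-4)/17² = (-0.1246,-0.4983)
o2: d²=593 > ρ²=26 → inactive
o3: d²=388 > ρ²=26 → inactive
F = F_att + ΣF_rep = (-0.3746,1.2517)
p' = p + 1/8·F = (5.9532,-10.8435)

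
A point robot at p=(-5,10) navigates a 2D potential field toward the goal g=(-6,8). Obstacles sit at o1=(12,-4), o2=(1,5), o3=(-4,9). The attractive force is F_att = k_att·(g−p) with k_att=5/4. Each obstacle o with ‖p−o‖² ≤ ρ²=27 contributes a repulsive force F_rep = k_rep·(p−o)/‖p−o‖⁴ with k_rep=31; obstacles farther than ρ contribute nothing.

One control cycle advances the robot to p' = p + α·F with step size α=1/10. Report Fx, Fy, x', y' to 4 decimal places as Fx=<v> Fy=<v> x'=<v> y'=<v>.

Fx=-9.0000 Fy=5.2500 x'=-5.9000 y'=10.5250

F_att = 5/4·(g−p) = 5/4·(-1,-2) = (-1.2500,-2.5000)
o1: d²=485 > ρ²=27 → inactive
o2: d²=61 > ρ²=27 → inactive
o3: d²=2 ≤ ρ²=27; F_rep = 31·(-1,1)/2² = (-7.7500,7.7500)
F = F_att + ΣF_rep = (-9.0000,5.2500)
p' = p + 1/10·F = (-5.9000,10.5250)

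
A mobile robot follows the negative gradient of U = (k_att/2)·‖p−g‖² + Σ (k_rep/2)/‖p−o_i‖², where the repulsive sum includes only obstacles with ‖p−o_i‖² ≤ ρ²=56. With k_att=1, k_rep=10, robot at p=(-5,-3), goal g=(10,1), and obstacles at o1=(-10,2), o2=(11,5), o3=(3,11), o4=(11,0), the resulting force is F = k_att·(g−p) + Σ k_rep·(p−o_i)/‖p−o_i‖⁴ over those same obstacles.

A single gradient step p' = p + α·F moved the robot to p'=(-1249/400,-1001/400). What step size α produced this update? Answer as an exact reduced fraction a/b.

α = 1/8

F_att = 1·(g−p) = 1·(15,4) = (15.0000,4.0000)
o1: d²=50 ≤ ρ²=56; F_rep = 10·(5,-5)/50² = (0.0200,-0.0200)
o2: d²=320 > ρ²=56 → inactive
o3: d²=260 > ρ²=56 → inactive
o4: d²=265 > ρ²=56 → inactive
F = F_att + ΣF_rep = (15.0200,3.9800)
Δp = p'−p = (1.8775,0.4975); α = Δx/Fx = (751/400) / (751/50) = 1/8
check: Δy/Fy = (199/400) / (199/50) = 1/8 ✓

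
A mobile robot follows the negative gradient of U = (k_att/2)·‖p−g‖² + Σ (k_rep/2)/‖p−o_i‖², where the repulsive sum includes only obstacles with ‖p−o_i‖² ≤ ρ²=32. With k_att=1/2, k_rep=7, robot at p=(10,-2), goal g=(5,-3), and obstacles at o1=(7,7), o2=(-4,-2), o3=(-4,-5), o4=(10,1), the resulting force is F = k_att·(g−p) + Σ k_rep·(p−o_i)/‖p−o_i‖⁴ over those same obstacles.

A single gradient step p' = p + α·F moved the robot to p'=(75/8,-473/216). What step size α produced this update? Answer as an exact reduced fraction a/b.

F_att = 1/2·(g−p) = 1/2·(-5,-1) = (-2.5000,-0.5000)
o1: d²=90 > ρ²=32 → inactive
o2: d²=196 > ρ²=32 → inactive
o3: d²=205 > ρ²=32 → inactive
o4: d²=9 ≤ ρ²=32; F_rep = 7·(0,-3)/9² = (0.0000,-0.2593)
F = F_att + ΣF_rep = (-2.5000,-0.7593)
Δp = p'−p = (-0.6250,-0.1898); α = Δx/Fx = (-5/8) / (-5/2) = 1/4
check: Δy/Fy = (-41/216) / (-41/54) = 1/4 ✓

α = 1/4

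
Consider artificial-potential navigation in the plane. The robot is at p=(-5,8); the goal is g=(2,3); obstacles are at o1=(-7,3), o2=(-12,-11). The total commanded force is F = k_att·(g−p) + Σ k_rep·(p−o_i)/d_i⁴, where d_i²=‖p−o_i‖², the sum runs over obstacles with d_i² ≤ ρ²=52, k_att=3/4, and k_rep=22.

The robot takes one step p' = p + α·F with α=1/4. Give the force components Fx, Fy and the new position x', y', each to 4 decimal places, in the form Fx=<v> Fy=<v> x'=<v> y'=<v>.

Fx=5.3023 Fy=-3.6192 x'=-3.6744 y'=7.0952

F_att = 3/4·(g−p) = 3/4·(7,-5) = (5.2500,-3.7500)
o1: d²=29 ≤ ρ²=52; F_rep = 22·(2,5)/29² = (0.0523,0.1308)
o2: d²=410 > ρ²=52 → inactive
F = F_att + ΣF_rep = (5.3023,-3.6192)
p' = p + 1/4·F = (-3.6744,7.0952)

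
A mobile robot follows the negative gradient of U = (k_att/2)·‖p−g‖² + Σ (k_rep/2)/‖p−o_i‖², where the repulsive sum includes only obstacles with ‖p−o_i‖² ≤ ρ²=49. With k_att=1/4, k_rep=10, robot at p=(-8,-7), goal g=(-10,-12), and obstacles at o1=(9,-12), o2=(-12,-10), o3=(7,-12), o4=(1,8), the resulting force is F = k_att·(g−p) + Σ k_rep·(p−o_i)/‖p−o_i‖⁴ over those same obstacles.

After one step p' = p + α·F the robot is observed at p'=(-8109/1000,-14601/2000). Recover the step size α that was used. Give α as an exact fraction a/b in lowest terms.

α = 1/4

F_att = 1/4·(g−p) = 1/4·(-2,-5) = (-0.5000,-1.2500)
o1: d²=314 > ρ²=49 → inactive
o2: d²=25 ≤ ρ²=49; F_rep = 10·(4,3)/25² = (0.0640,0.0480)
o3: d²=250 > ρ²=49 → inactive
o4: d²=306 > ρ²=49 → inactive
F = F_att + ΣF_rep = (-0.4360,-1.2020)
Δp = p'−p = (-0.1090,-0.3005); α = Δx/Fx = (-109/1000) / (-109/250) = 1/4
check: Δy/Fy = (-601/2000) / (-601/500) = 1/4 ✓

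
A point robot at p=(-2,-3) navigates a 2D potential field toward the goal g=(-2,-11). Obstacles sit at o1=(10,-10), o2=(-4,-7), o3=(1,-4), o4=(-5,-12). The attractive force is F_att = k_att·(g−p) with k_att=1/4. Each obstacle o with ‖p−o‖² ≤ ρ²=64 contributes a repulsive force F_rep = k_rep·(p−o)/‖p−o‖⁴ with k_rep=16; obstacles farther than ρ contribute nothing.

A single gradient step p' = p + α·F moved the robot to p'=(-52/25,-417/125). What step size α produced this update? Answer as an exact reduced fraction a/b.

F_att = 1/4·(g−p) = 1/4·(0,-8) = (0.0000,-2.0000)
o1: d²=193 > ρ²=64 → inactive
o2: d²=20 ≤ ρ²=64; F_rep = 16·(2,4)/20² = (0.0800,0.1600)
o3: d²=10 ≤ ρ²=64; F_rep = 16·(-3,1)/10² = (-0.4800,0.1600)
o4: d²=90 > ρ²=64 → inactive
F = F_att + ΣF_rep = (-0.4000,-1.6800)
Δp = p'−p = (-0.0800,-0.3360); α = Δx/Fx = (-2/25) / (-2/5) = 1/5
check: Δy/Fy = (-42/125) / (-42/25) = 1/5 ✓

α = 1/5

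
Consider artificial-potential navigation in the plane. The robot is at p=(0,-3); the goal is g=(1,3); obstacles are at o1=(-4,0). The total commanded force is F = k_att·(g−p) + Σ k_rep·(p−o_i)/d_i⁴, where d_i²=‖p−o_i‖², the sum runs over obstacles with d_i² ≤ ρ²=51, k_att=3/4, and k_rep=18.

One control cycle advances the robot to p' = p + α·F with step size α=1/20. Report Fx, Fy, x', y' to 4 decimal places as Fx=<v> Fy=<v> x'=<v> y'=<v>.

Fx=0.8652 Fy=4.4136 x'=0.0433 y'=-2.7793

F_att = 3/4·(g−p) = 3/4·(1,6) = (0.7500,4.5000)
o1: d²=25 ≤ ρ²=51; F_rep = 18·(4,-3)/25² = (0.1152,-0.0864)
F = F_att + ΣF_rep = (0.8652,4.4136)
p' = p + 1/20·F = (0.0433,-2.7793)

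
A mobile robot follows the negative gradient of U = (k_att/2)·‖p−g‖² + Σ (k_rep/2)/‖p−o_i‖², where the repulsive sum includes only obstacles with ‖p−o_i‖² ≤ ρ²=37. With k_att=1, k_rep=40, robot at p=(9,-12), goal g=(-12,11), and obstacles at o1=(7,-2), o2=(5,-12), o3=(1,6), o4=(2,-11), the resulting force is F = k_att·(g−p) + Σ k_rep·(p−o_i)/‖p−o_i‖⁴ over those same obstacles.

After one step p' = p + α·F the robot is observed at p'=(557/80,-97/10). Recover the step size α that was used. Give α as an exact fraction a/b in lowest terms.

α = 1/10

F_att = 1·(g−p) = 1·(-21,23) = (-21.0000,23.0000)
o1: d²=104 > ρ²=37 → inactive
o2: d²=16 ≤ ρ²=37; F_rep = 40·(4,0)/16² = (0.6250,0.0000)
o3: d²=388 > ρ²=37 → inactive
o4: d²=50 > ρ²=37 → inactive
F = F_att + ΣF_rep = (-20.3750,23.0000)
Δp = p'−p = (-2.0375,2.3000); α = Δx/Fx = (-163/80) / (-163/8) = 1/10
check: Δy/Fy = (23/10) / (23) = 1/10 ✓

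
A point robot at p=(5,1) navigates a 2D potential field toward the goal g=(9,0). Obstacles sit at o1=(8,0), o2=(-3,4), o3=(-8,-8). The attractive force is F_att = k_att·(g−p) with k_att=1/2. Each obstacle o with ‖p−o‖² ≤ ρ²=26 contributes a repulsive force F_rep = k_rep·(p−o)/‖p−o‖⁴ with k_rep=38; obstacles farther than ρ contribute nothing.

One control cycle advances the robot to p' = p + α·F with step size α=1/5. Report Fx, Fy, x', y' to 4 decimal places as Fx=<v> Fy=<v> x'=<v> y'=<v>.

Fx=0.8600 Fy=-0.1200 x'=5.1720 y'=0.9760

F_att = 1/2·(g−p) = 1/2·(4,-1) = (2.0000,-0.5000)
o1: d²=10 ≤ ρ²=26; F_rep = 38·(-3,1)/10² = (-1.1400,0.3800)
o2: d²=73 > ρ²=26 → inactive
o3: d²=250 > ρ²=26 → inactive
F = F_att + ΣF_rep = (0.8600,-0.1200)
p' = p + 1/5·F = (5.1720,0.9760)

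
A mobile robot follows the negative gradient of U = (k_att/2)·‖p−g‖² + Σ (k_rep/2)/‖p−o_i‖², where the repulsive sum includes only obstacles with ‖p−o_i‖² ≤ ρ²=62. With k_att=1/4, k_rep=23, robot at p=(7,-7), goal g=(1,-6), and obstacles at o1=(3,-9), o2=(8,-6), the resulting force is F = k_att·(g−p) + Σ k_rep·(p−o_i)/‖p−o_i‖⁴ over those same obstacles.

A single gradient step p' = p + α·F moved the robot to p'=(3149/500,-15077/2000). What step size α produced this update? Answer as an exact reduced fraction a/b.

F_att = 1/4·(g−p) = 1/4·(-6,1) = (-1.5000,0.2500)
o1: d²=20 ≤ ρ²=62; F_rep = 23·(4,2)/20² = (0.2300,0.1150)
o2: d²=2 ≤ ρ²=62; F_rep = 23·(-1,-1)/2² = (-5.7500,-5.7500)
F = F_att + ΣF_rep = (-7.0200,-5.3850)
Δp = p'−p = (-0.7020,-0.5385); α = Δx/Fx = (-351/500) / (-351/50) = 1/10
check: Δy/Fy = (-1077/2000) / (-1077/200) = 1/10 ✓

α = 1/10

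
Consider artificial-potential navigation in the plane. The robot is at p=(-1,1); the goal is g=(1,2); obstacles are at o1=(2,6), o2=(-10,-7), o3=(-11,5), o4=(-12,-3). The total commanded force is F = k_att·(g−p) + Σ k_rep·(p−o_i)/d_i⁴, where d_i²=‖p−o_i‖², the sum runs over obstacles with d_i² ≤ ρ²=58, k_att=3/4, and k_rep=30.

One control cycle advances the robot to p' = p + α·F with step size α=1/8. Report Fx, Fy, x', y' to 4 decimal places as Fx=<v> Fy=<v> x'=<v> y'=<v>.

F_att = 3/4·(g−p) = 3/4·(2,1) = (1.5000,0.7500)
o1: d²=34 ≤ ρ²=58; F_rep = 30·(-3,-5)/34² = (-0.0779,-0.1298)
o2: d²=145 > ρ²=58 → inactive
o3: d²=116 > ρ²=58 → inactive
o4: d²=137 > ρ²=58 → inactive
F = F_att + ΣF_rep = (1.4221,0.6202)
p' = p + 1/8·F = (-0.8222,1.0775)

Fx=1.4221 Fy=0.6202 x'=-0.8222 y'=1.0775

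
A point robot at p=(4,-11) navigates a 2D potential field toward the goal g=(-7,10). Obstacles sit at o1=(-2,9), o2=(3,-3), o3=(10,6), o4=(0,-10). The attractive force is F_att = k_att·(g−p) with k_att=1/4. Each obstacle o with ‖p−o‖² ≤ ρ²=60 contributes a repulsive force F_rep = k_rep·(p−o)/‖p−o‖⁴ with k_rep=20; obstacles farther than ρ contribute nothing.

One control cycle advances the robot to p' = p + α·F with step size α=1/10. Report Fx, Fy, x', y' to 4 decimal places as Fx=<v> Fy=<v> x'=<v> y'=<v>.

Fx=-2.4732 Fy=5.1808 x'=3.7527 y'=-10.4819

F_att = 1/4·(g−p) = 1/4·(-11,21) = (-2.7500,5.2500)
o1: d²=436 > ρ²=60 → inactive
o2: d²=65 > ρ²=60 → inactive
o3: d²=325 > ρ²=60 → inactive
o4: d²=17 ≤ ρ²=60; F_rep = 20·(4,-1)/17² = (0.2768,-0.0692)
F = F_att + ΣF_rep = (-2.4732,5.1808)
p' = p + 1/10·F = (3.7527,-10.4819)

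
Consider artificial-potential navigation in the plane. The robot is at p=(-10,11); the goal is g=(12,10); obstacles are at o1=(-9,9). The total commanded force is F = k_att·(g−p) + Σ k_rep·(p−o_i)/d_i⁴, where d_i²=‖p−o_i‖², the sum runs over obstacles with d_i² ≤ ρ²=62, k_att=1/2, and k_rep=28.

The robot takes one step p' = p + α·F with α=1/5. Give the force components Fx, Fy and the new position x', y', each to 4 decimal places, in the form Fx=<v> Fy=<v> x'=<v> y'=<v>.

F_att = 1/2·(g−p) = 1/2·(22,-1) = (11.0000,-0.5000)
o1: d²=5 ≤ ρ²=62; F_rep = 28·(-1,2)/5² = (-1.1200,2.2400)
F = F_att + ΣF_rep = (9.8800,1.7400)
p' = p + 1/5·F = (-8.0240,11.3480)

Fx=9.8800 Fy=1.7400 x'=-8.0240 y'=11.3480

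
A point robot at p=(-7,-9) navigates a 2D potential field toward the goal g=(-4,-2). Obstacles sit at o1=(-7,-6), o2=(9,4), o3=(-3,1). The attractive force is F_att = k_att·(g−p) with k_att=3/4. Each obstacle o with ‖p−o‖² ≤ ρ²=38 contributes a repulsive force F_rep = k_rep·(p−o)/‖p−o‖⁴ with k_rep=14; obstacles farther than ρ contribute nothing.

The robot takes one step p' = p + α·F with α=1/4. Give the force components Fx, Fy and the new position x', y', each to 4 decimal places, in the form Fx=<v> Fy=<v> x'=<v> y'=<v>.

F_att = 3/4·(g−p) = 3/4·(3,7) = (2.2500,5.2500)
o1: d²=9 ≤ ρ²=38; F_rep = 14·(0,-3)/9² = (0.0000,-0.5185)
o2: d²=425 > ρ²=38 → inactive
o3: d²=116 > ρ²=38 → inactive
F = F_att + ΣF_rep = (2.2500,4.7315)
p' = p + 1/4·F = (-6.4375,-7.8171)

Fx=2.2500 Fy=4.7315 x'=-6.4375 y'=-7.8171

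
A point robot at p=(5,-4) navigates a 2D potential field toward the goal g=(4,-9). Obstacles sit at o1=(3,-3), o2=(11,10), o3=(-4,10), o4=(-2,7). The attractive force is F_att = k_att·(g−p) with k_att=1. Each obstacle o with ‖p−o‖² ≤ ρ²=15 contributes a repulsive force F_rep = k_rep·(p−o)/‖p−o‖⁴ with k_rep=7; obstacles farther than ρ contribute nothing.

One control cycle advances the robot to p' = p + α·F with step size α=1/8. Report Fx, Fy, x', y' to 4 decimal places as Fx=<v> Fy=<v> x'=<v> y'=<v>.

Fx=-0.4400 Fy=-5.2800 x'=4.9450 y'=-4.6600

F_att = 1·(g−p) = 1·(-1,-5) = (-1.0000,-5.0000)
o1: d²=5 ≤ ρ²=15; F_rep = 7·(2,-1)/5² = (0.5600,-0.2800)
o2: d²=232 > ρ²=15 → inactive
o3: d²=277 > ρ²=15 → inactive
o4: d²=170 > ρ²=15 → inactive
F = F_att + ΣF_rep = (-0.4400,-5.2800)
p' = p + 1/8·F = (4.9450,-4.6600)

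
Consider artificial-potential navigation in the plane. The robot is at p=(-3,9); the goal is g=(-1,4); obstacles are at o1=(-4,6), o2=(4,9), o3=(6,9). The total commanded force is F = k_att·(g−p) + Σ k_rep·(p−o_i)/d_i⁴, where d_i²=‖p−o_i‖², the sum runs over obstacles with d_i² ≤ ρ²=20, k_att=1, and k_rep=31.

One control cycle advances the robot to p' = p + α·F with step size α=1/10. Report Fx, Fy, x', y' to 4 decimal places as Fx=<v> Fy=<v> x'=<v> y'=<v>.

F_att = 1·(g−p) = 1·(2,-5) = (2.0000,-5.0000)
o1: d²=10 ≤ ρ²=20; F_rep = 31·(1,3)/10² = (0.3100,0.9300)
o2: d²=49 > ρ²=20 → inactive
o3: d²=81 > ρ²=20 → inactive
F = F_att + ΣF_rep = (2.3100,-4.0700)
p' = p + 1/10·F = (-2.7690,8.5930)

Fx=2.3100 Fy=-4.0700 x'=-2.7690 y'=8.5930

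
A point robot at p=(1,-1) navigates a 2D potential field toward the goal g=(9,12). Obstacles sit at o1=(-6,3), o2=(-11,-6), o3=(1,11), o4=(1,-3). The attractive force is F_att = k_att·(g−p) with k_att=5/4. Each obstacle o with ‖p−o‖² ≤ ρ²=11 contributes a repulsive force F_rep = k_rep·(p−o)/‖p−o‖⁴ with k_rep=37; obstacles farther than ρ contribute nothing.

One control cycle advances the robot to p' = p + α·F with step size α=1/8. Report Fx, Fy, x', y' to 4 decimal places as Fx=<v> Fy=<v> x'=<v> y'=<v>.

F_att = 5/4·(g−p) = 5/4·(8,13) = (10.0000,16.2500)
o1: d²=65 > ρ²=11 → inactive
o2: d²=169 > ρ²=11 → inactive
o3: d²=144 > ρ²=11 → inactive
o4: d²=4 ≤ ρ²=11; F_rep = 37·(0,2)/4² = (0.0000,4.6250)
F = F_att + ΣF_rep = (10.0000,20.8750)
p' = p + 1/8·F = (2.2500,1.6094)

Fx=10.0000 Fy=20.8750 x'=2.2500 y'=1.6094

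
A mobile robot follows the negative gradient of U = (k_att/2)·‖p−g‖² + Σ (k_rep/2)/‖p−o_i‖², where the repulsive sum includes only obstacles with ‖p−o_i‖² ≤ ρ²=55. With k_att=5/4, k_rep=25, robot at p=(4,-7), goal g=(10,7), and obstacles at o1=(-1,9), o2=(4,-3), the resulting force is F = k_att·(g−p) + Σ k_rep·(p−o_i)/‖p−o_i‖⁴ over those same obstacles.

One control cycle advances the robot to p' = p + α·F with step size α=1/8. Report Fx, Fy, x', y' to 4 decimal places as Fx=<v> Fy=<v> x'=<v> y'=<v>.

F_att = 5/4·(g−p) = 5/4·(6,14) = (7.5000,17.5000)
o1: d²=281 > ρ²=55 → inactive
o2: d²=16 ≤ ρ²=55; F_rep = 25·(0,-4)/16² = (0.0000,-0.3906)
F = F_att + ΣF_rep = (7.5000,17.1094)
p' = p + 1/8·F = (4.9375,-4.8613)

Fx=7.5000 Fy=17.1094 x'=4.9375 y'=-4.8613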